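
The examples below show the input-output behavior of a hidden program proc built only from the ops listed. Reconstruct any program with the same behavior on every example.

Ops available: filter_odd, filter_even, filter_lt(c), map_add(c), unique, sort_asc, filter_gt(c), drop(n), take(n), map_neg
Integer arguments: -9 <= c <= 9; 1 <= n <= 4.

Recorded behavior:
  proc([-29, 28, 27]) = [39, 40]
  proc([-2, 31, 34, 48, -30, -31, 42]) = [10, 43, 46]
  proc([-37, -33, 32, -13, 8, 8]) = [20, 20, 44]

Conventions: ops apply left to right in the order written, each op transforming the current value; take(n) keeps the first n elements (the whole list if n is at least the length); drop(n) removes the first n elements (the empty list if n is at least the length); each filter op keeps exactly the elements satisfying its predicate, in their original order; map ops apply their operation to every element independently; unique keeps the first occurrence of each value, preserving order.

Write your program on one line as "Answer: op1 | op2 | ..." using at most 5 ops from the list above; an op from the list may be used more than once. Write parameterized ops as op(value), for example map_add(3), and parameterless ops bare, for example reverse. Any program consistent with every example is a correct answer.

filter_gt(-3) | map_add(6) | map_add(6) | sort_asc | take(3)

Check, running the answer program on each example:
  [-29, 28, 27] -> [28, 27] -> [34, 33] -> [40, 39] -> [39, 40] -> [39, 40]
  [-2, 31, 34, 48, -30, -31, 42] -> [-2, 31, 34, 48, 42] -> [4, 37, 40, 54, 48] -> [10, 43, 46, 60, 54] -> [10, 43, 46, 54, 60] -> [10, 43, 46]
  [-37, -33, 32, -13, 8, 8] -> [32, 8, 8] -> [38, 14, 14] -> [44, 20, 20] -> [20, 20, 44] -> [20, 20, 44]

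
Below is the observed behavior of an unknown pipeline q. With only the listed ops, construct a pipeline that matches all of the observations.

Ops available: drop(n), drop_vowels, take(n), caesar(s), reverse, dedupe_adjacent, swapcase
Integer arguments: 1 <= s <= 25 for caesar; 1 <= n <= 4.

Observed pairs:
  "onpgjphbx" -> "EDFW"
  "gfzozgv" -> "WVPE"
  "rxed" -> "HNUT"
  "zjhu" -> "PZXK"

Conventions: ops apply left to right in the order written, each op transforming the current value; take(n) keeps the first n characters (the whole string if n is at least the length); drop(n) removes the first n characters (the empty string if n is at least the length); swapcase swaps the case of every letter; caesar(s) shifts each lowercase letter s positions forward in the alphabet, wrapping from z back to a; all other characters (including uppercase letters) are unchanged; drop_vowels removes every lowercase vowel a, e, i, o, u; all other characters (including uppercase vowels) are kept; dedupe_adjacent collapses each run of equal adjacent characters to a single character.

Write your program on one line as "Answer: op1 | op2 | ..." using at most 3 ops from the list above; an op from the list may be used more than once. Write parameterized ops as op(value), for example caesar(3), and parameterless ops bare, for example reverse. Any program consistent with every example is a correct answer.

take(4) | caesar(16) | swapcase

Check, running the answer program on each example:
  "onpgjphbx" -> "onpg" -> "edfw" -> "EDFW"
  "gfzozgv" -> "gfzo" -> "wvpe" -> "WVPE"
  "rxed" -> "rxed" -> "hnut" -> "HNUT"
  "zjhu" -> "zjhu" -> "pzxk" -> "PZXK"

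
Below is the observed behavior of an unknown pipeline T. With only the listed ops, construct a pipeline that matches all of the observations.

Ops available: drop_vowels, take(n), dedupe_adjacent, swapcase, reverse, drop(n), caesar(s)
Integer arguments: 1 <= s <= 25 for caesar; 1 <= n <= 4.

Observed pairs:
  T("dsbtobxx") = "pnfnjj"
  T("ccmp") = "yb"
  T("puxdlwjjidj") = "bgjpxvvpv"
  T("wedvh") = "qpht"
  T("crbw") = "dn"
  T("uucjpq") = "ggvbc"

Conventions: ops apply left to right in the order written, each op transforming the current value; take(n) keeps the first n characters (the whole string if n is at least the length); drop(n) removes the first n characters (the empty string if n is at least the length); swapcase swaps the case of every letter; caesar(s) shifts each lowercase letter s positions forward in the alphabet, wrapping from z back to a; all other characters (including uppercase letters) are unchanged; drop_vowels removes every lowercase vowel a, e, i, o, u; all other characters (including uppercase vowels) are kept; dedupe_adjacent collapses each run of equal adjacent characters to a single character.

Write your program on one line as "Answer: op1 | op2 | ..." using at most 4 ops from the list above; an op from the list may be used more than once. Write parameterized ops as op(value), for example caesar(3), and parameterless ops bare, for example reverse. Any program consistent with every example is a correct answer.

reverse | caesar(12) | reverse | drop_vowels

Check, running the answer program on each example:
  "dsbtobxx" -> "xxbotbsd" -> "jjnafnep" -> "penfanjj" -> "pnfnjj"
  "ccmp" -> "pmcc" -> "byoo" -> "ooyb" -> "yb"
  "puxdlwjjidj" -> "jdijjwldxup" -> "vpuvvixpjgb" -> "bgjpxivvupv" -> "bgjpxvvpv"
  "wedvh" -> "hvdew" -> "thpqi" -> "iqpht" -> "qpht"
  "crbw" -> "wbrc" -> "indo" -> "odni" -> "dn"
  "uucjpq" -> "qpjcuu" -> "cbvogg" -> "ggovbc" -> "ggvbc"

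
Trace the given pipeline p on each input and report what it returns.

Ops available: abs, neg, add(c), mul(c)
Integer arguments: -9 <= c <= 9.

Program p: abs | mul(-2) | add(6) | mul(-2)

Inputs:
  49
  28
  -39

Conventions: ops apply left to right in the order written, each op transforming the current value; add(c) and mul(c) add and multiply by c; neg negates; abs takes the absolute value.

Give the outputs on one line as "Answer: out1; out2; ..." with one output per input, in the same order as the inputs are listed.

Execution, op by op:
  49 -> 49 -> -98 -> -92 -> 184
  28 -> 28 -> -56 -> -50 -> 100
  -39 -> 39 -> -78 -> -72 -> 144

184; 100; 144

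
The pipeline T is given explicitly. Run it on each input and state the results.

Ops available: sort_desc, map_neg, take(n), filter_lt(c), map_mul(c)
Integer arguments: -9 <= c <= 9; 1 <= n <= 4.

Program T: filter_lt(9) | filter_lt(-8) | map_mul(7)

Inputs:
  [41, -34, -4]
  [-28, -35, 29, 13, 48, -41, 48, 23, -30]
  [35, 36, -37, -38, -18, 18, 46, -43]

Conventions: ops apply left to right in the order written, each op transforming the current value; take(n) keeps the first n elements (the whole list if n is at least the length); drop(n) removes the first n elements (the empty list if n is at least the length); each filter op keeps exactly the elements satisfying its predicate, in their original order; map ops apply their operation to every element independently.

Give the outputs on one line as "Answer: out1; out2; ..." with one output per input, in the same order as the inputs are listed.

Execution, op by op:
  [41, -34, -4] -> [-34, -4] -> [-34] -> [-238]
  [-28, -35, 29, 13, 48, -41, 48, 23, -30] -> [-28, -35, -41, -30] -> [-28, -35, -41, -30] -> [-196, -245, -287, -210]
  [35, 36, -37, -38, -18, 18, 46, -43] -> [-37, -38, -18, -43] -> [-37, -38, -18, -43] -> [-259, -266, -126, -301]

[-238]; [-196, -245, -287, -210]; [-259, -266, -126, -301]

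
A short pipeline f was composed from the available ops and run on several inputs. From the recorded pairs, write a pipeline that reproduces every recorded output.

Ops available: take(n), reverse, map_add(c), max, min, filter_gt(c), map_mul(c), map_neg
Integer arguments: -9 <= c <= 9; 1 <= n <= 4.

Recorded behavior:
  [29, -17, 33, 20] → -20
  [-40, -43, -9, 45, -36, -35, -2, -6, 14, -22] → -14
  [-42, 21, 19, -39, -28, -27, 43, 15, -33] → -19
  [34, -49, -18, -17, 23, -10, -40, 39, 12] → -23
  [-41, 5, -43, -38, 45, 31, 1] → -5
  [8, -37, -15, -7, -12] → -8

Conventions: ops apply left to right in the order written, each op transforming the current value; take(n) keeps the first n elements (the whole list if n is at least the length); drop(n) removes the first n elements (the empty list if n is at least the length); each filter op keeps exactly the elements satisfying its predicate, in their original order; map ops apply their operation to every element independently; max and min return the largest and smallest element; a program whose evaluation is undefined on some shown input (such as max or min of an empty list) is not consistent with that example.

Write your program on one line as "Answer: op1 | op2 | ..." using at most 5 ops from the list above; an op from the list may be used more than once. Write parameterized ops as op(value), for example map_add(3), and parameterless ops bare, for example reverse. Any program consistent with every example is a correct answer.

filter_gt(3) | map_neg | take(3) | max

Check, running the answer program on each example:
  [29, -17, 33, 20] -> [29, 33, 20] -> [-29, -33, -20] -> [-29, -33, -20] -> -20
  [-40, -43, -9, 45, -36, -35, -2, -6, 14, -22] -> [45, 14] -> [-45, -14] -> [-45, -14] -> -14
  [-42, 21, 19, -39, -28, -27, 43, 15, -33] -> [21, 19, 43, 15] -> [-21, -19, -43, -15] -> [-21, -19, -43] -> -19
  [34, -49, -18, -17, 23, -10, -40, 39, 12] -> [34, 23, 39, 12] -> [-34, -23, -39, -12] -> [-34, -23, -39] -> -23
  [-41, 5, -43, -38, 45, 31, 1] -> [5, 45, 31] -> [-5, -45, -31] -> [-5, -45, -31] -> -5
  [8, -37, -15, -7, -12] -> [8] -> [-8] -> [-8] -> -8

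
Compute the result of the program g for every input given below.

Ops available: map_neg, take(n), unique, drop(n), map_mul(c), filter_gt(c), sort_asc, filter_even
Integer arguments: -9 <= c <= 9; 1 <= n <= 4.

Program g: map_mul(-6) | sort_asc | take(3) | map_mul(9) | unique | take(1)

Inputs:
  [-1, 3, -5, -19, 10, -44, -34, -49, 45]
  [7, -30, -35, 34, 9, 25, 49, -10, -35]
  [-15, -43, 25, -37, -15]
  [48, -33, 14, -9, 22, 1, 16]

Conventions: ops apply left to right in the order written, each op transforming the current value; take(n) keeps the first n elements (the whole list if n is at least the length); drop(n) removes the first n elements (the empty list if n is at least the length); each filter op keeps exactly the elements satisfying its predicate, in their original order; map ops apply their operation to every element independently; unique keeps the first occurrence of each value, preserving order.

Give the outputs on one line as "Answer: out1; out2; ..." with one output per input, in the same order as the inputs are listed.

Execution, op by op:
  [-1, 3, -5, -19, 10, -44, -34, -49, 45] -> [6, -18, 30, 114, -60, 264, 204, 294, -270] -> [-270, -60, -18, 6, 30, 114, 204, 264, 294] -> [-270, -60, -18] -> [-2430, -540, -162] -> [-2430, -540, -162] -> [-2430]
  [7, -30, -35, 34, 9, 25, 49, -10, -35] -> [-42, 180, 210, -204, -54, -150, -294, 60, 210] -> [-294, -204, -150, -54, -42, 60, 180, 210, 210] -> [-294, -204, -150] -> [-2646, -1836, -1350] -> [-2646, -1836, -1350] -> [-2646]
  [-15, -43, 25, -37, -15] -> [90, 258, -150, 222, 90] -> [-150, 90, 90, 222, 258] -> [-150, 90, 90] -> [-1350, 810, 810] -> [-1350, 810] -> [-1350]
  [48, -33, 14, -9, 22, 1, 16] -> [-288, 198, -84, 54, -132, -6, -96] -> [-288, -132, -96, -84, -6, 54, 198] -> [-288, -132, -96] -> [-2592, -1188, -864] -> [-2592, -1188, -864] -> [-2592]

[-2430]; [-2646]; [-1350]; [-2592]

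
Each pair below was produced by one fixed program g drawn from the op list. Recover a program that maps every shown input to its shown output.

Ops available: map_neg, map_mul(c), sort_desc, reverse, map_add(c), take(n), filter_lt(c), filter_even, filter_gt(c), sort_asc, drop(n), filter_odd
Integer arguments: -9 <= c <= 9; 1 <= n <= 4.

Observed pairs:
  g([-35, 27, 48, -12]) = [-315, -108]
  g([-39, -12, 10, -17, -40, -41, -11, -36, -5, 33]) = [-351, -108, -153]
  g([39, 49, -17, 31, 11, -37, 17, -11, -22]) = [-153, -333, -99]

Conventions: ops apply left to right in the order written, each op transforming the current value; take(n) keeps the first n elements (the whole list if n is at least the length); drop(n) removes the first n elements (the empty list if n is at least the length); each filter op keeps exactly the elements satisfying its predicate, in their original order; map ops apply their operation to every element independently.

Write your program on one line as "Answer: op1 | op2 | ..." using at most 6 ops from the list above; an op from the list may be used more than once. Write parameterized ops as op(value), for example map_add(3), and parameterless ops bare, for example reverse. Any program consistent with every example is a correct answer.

filter_lt(-4) | map_neg | map_mul(9) | map_neg | take(3)

Check, running the answer program on each example:
  [-35, 27, 48, -12] -> [-35, -12] -> [35, 12] -> [315, 108] -> [-315, -108] -> [-315, -108]
  [-39, -12, 10, -17, -40, -41, -11, -36, -5, 33] -> [-39, -12, -17, -40, -41, -11, -36, -5] -> [39, 12, 17, 40, 41, 11, 36, 5] -> [351, 108, 153, 360, 369, 99, 324, 45] -> [-351, -108, -153, -360, -369, -99, -324, -45] -> [-351, -108, -153]
  [39, 49, -17, 31, 11, -37, 17, -11, -22] -> [-17, -37, -11, -22] -> [17, 37, 11, 22] -> [153, 333, 99, 198] -> [-153, -333, -99, -198] -> [-153, -333, -99]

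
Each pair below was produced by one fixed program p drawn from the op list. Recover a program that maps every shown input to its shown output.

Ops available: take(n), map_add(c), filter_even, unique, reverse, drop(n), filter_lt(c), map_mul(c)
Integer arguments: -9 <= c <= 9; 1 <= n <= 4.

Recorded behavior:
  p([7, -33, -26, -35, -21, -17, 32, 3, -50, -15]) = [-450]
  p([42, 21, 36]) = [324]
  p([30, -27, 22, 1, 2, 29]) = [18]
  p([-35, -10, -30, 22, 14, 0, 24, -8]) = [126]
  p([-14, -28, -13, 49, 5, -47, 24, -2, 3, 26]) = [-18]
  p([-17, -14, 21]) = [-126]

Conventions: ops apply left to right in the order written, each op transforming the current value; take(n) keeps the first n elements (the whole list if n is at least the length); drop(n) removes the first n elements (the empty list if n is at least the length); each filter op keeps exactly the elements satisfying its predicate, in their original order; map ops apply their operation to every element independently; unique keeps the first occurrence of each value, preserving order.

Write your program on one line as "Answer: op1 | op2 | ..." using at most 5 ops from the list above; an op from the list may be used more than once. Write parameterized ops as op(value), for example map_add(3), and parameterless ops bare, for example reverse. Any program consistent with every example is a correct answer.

filter_even | take(4) | reverse | take(1) | map_mul(9)

Check, running the answer program on each example:
  [7, -33, -26, -35, -21, -17, 32, 3, -50, -15] -> [-26, 32, -50] -> [-26, 32, -50] -> [-50, 32, -26] -> [-50] -> [-450]
  [42, 21, 36] -> [42, 36] -> [42, 36] -> [36, 42] -> [36] -> [324]
  [30, -27, 22, 1, 2, 29] -> [30, 22, 2] -> [30, 22, 2] -> [2, 22, 30] -> [2] -> [18]
  [-35, -10, -30, 22, 14, 0, 24, -8] -> [-10, -30, 22, 14, 0, 24, -8] -> [-10, -30, 22, 14] -> [14, 22, -30, -10] -> [14] -> [126]
  [-14, -28, -13, 49, 5, -47, 24, -2, 3, 26] -> [-14, -28, 24, -2, 26] -> [-14, -28, 24, -2] -> [-2, 24, -28, -14] -> [-2] -> [-18]
  [-17, -14, 21] -> [-14] -> [-14] -> [-14] -> [-14] -> [-126]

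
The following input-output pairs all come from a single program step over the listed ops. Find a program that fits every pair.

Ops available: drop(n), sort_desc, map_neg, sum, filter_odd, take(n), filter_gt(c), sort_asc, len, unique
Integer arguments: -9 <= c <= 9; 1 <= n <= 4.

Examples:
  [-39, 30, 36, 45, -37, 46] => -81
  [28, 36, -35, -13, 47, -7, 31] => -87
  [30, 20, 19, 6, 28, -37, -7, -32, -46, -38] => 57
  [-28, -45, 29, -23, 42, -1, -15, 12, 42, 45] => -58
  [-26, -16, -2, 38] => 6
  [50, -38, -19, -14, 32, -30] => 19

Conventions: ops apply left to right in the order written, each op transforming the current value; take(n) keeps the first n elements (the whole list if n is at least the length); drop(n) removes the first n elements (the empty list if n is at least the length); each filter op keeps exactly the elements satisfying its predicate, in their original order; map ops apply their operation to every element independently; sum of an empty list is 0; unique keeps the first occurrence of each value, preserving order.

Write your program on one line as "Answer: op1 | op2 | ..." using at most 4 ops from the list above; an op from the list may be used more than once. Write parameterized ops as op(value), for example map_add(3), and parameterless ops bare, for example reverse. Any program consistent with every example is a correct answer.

map_neg | sort_asc | sum

Check, running the answer program on each example:
  [-39, 30, 36, 45, -37, 46] -> [39, -30, -36, -45, 37, -46] -> [-46, -45, -36, -30, 37, 39] -> -81
  [28, 36, -35, -13, 47, -7, 31] -> [-28, -36, 35, 13, -47, 7, -31] -> [-47, -36, -31, -28, 7, 13, 35] -> -87
  [30, 20, 19, 6, 28, -37, -7, -32, -46, -38] -> [-30, -20, -19, -6, -28, 37, 7, 32, 46, 38] -> [-30, -28, -20, -19, -6, 7, 32, 37, 38, 46] -> 57
  [-28, -45, 29, -23, 42, -1, -15, 12, 42, 45] -> [28, 45, -29, 23, -42, 1, 15, -12, -42, -45] -> [-45, -42, -42, -29, -12, 1, 15, 23, 28, 45] -> -58
  [-26, -16, -2, 38] -> [26, 16, 2, -38] -> [-38, 2, 16, 26] -> 6
  [50, -38, -19, -14, 32, -30] -> [-50, 38, 19, 14, -32, 30] -> [-50, -32, 14, 19, 30, 38] -> 19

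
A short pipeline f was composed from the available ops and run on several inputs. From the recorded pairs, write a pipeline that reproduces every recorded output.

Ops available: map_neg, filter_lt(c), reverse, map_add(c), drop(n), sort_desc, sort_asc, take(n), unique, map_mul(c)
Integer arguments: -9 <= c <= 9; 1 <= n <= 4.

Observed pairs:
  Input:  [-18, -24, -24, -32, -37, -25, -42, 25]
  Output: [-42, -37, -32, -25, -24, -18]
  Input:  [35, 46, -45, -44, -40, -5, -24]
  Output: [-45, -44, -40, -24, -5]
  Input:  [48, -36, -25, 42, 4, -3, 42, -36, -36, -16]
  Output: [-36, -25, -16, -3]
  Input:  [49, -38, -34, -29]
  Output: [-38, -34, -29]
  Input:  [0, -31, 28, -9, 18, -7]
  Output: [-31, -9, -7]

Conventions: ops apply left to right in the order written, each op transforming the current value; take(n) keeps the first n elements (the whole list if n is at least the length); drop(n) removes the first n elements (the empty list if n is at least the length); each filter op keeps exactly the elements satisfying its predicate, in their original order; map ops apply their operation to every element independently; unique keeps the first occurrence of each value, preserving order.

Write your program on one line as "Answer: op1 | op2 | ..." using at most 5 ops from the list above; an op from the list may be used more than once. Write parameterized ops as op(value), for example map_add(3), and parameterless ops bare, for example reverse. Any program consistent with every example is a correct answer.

unique | reverse | filter_lt(-1) | sort_asc

Check, running the answer program on each example:
  [-18, -24, -24, -32, -37, -25, -42, 25] -> [-18, -24, -32, -37, -25, -42, 25] -> [25, -42, -25, -37, -32, -24, -18] -> [-42, -25, -37, -32, -24, -18] -> [-42, -37, -32, -25, -24, -18]
  [35, 46, -45, -44, -40, -5, -24] -> [35, 46, -45, -44, -40, -5, -24] -> [-24, -5, -40, -44, -45, 46, 35] -> [-24, -5, -40, -44, -45] -> [-45, -44, -40, -24, -5]
  [48, -36, -25, 42, 4, -3, 42, -36, -36, -16] -> [48, -36, -25, 42, 4, -3, -16] -> [-16, -3, 4, 42, -25, -36, 48] -> [-16, -3, -25, -36] -> [-36, -25, -16, -3]
  [49, -38, -34, -29] -> [49, -38, -34, -29] -> [-29, -34, -38, 49] -> [-29, -34, -38] -> [-38, -34, -29]
  [0, -31, 28, -9, 18, -7] -> [0, -31, 28, -9, 18, -7] -> [-7, 18, -9, 28, -31, 0] -> [-7, -9, -31] -> [-31, -9, -7]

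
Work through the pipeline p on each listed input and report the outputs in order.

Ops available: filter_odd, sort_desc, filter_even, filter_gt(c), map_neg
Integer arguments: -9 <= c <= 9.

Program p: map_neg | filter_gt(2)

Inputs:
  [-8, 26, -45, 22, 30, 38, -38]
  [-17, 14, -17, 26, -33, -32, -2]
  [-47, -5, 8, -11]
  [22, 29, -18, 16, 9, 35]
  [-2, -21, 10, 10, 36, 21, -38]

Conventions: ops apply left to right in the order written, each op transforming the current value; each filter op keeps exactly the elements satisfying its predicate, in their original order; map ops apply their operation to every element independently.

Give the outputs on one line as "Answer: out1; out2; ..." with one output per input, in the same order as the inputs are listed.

Execution, op by op:
  [-8, 26, -45, 22, 30, 38, -38] -> [8, -26, 45, -22, -30, -38, 38] -> [8, 45, 38]
  [-17, 14, -17, 26, -33, -32, -2] -> [17, -14, 17, -26, 33, 32, 2] -> [17, 17, 33, 32]
  [-47, -5, 8, -11] -> [47, 5, -8, 11] -> [47, 5, 11]
  [22, 29, -18, 16, 9, 35] -> [-22, -29, 18, -16, -9, -35] -> [18]
  [-2, -21, 10, 10, 36, 21, -38] -> [2, 21, -10, -10, -36, -21, 38] -> [21, 38]

[8, 45, 38]; [17, 17, 33, 32]; [47, 5, 11]; [18]; [21, 38]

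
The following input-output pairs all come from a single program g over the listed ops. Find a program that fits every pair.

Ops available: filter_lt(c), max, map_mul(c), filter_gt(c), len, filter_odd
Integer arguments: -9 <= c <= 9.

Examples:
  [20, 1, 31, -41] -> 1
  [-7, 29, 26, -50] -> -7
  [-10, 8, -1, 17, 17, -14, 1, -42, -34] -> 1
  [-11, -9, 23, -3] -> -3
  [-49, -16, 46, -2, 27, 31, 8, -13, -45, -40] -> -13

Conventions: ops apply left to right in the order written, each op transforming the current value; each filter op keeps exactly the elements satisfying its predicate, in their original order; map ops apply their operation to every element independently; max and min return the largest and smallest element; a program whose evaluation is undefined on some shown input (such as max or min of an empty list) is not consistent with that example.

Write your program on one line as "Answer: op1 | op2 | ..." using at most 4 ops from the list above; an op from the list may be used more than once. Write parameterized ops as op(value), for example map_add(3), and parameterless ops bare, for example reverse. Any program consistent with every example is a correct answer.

filter_odd | filter_lt(5) | max

Check, running the answer program on each example:
  [20, 1, 31, -41] -> [1, 31, -41] -> [1, -41] -> 1
  [-7, 29, 26, -50] -> [-7, 29] -> [-7] -> -7
  [-10, 8, -1, 17, 17, -14, 1, -42, -34] -> [-1, 17, 17, 1] -> [-1, 1] -> 1
  [-11, -9, 23, -3] -> [-11, -9, 23, -3] -> [-11, -9, -3] -> -3
  [-49, -16, 46, -2, 27, 31, 8, -13, -45, -40] -> [-49, 27, 31, -13, -45] -> [-49, -13, -45] -> -13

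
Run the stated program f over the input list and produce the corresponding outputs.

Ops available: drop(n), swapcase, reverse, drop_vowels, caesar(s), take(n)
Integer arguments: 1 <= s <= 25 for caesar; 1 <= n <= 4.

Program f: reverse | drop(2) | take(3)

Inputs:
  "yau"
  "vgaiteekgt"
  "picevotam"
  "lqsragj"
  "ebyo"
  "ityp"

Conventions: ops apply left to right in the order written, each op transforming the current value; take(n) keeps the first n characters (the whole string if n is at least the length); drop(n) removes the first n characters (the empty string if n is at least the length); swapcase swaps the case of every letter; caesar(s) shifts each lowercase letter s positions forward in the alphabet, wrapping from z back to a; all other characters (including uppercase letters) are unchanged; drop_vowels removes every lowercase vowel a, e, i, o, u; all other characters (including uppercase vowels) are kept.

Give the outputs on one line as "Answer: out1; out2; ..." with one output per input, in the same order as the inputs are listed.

"y"; "kee"; "tov"; "ars"; "be"; "ti"

Execution, op by op:
  "yau" -> "uay" -> "y" -> "y"
  "vgaiteekgt" -> "tgkeetiagv" -> "keetiagv" -> "kee"
  "picevotam" -> "matovecip" -> "tovecip" -> "tov"
  "lqsragj" -> "jgarsql" -> "arsql" -> "ars"
  "ebyo" -> "oybe" -> "be" -> "be"
  "ityp" -> "pyti" -> "ti" -> "ti"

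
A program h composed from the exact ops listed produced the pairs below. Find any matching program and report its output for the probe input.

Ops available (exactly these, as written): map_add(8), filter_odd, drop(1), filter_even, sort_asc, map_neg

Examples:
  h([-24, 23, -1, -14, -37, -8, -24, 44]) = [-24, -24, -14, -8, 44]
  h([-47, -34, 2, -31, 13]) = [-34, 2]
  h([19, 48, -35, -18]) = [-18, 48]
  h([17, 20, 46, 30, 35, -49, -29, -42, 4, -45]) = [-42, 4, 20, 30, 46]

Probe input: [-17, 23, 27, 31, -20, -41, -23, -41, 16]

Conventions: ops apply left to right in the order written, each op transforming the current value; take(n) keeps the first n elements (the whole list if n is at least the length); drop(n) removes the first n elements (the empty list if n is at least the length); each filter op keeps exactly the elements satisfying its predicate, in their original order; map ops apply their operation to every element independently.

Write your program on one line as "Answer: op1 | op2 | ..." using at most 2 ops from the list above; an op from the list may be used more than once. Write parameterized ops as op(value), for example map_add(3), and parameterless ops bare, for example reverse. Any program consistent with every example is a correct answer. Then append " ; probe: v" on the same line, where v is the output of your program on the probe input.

sort_asc | filter_even ; probe: [-20, 16]

Check, running the answer program on each example:
  [-24, 23, -1, -14, -37, -8, -24, 44] -> [-37, -24, -24, -14, -8, -1, 23, 44] -> [-24, -24, -14, -8, 44]
  [-47, -34, 2, -31, 13] -> [-47, -34, -31, 2, 13] -> [-34, 2]
  [19, 48, -35, -18] -> [-35, -18, 19, 48] -> [-18, 48]
  [17, 20, 46, 30, 35, -49, -29, -42, 4, -45] -> [-49, -45, -42, -29, 4, 17, 20, 30, 35, 46] -> [-42, 4, 20, 30, 46]
  probe: [-17, 23, 27, 31, -20, -41, -23, -41, 16] -> [-41, -41, -23, -20, -17, 16, 23, 27, 31] -> [-20, 16]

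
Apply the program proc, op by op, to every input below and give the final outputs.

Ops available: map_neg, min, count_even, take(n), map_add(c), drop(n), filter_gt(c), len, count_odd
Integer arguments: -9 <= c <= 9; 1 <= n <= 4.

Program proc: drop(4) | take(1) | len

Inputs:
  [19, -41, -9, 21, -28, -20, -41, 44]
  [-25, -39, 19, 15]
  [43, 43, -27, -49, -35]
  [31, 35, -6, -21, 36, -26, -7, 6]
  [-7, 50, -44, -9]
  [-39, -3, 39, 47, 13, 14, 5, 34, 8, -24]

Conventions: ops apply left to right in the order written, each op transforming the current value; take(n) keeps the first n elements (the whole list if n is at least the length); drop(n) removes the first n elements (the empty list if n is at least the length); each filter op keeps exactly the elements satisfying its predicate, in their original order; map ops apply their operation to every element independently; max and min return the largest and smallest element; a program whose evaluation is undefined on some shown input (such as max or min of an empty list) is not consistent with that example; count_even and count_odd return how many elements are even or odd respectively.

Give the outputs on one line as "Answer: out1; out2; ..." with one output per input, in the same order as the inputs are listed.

1; 0; 1; 1; 0; 1

Execution, op by op:
  [19, -41, -9, 21, -28, -20, -41, 44] -> [-28, -20, -41, 44] -> [-28] -> 1
  [-25, -39, 19, 15] -> [] -> [] -> 0
  [43, 43, -27, -49, -35] -> [-35] -> [-35] -> 1
  [31, 35, -6, -21, 36, -26, -7, 6] -> [36, -26, -7, 6] -> [36] -> 1
  [-7, 50, -44, -9] -> [] -> [] -> 0
  [-39, -3, 39, 47, 13, 14, 5, 34, 8, -24] -> [13, 14, 5, 34, 8, -24] -> [13] -> 1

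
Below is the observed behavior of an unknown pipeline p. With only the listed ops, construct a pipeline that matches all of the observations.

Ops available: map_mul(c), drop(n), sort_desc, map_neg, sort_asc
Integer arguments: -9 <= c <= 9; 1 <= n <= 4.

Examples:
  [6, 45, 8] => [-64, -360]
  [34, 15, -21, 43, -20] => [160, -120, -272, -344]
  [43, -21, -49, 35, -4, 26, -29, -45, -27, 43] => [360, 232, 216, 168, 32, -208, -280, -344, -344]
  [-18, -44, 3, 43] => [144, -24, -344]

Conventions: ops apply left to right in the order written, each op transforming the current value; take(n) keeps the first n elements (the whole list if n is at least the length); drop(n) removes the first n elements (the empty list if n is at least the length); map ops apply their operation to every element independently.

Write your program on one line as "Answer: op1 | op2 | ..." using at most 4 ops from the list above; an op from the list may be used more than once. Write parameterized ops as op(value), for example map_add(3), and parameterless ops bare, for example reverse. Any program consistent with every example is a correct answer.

sort_asc | map_neg | map_mul(8) | drop(1)

Check, running the answer program on each example:
  [6, 45, 8] -> [6, 8, 45] -> [-6, -8, -45] -> [-48, -64, -360] -> [-64, -360]
  [34, 15, -21, 43, -20] -> [-21, -20, 15, 34, 43] -> [21, 20, -15, -34, -43] -> [168, 160, -120, -272, -344] -> [160, -120, -272, -344]
  [43, -21, -49, 35, -4, 26, -29, -45, -27, 43] -> [-49, -45, -29, -27, -21, -4, 26, 35, 43, 43] -> [49, 45, 29, 27, 21, 4, -26, -35, -43, -43] -> [392, 360, 232, 216, 168, 32, -208, -280, -344, -344] -> [360, 232, 216, 168, 32, -208, -280, -344, -344]
  [-18, -44, 3, 43] -> [-44, -18, 3, 43] -> [44, 18, -3, -43] -> [352, 144, -24, -344] -> [144, -24, -344]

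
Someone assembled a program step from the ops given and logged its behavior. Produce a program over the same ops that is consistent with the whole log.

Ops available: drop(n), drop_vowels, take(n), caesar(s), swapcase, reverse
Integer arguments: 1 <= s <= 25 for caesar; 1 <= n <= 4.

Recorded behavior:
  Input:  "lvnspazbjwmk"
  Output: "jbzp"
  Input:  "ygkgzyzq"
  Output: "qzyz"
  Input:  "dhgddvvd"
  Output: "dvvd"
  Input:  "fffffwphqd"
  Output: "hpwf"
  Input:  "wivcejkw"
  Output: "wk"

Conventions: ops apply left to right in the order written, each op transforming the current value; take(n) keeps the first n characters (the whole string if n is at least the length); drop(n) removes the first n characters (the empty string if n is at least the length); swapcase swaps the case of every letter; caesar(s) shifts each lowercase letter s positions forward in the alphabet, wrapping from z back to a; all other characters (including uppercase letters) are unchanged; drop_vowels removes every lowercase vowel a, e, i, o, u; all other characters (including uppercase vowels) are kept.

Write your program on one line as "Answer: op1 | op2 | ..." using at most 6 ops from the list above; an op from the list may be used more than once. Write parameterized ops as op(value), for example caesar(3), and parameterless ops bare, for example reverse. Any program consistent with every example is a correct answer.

drop_vowels | drop(4) | swapcase | take(4) | swapcase | reverse

Check, running the answer program on each example:
  "lvnspazbjwmk" -> "lvnspzbjwmk" -> "pzbjwmk" -> "PZBJWMK" -> "PZBJ" -> "pzbj" -> "jbzp"
  "ygkgzyzq" -> "ygkgzyzq" -> "zyzq" -> "ZYZQ" -> "ZYZQ" -> "zyzq" -> "qzyz"
  "dhgddvvd" -> "dhgddvvd" -> "dvvd" -> "DVVD" -> "DVVD" -> "dvvd" -> "dvvd"
  "fffffwphqd" -> "fffffwphqd" -> "fwphqd" -> "FWPHQD" -> "FWPH" -> "fwph" -> "hpwf"
  "wivcejkw" -> "wvcjkw" -> "kw" -> "KW" -> "KW" -> "kw" -> "wk"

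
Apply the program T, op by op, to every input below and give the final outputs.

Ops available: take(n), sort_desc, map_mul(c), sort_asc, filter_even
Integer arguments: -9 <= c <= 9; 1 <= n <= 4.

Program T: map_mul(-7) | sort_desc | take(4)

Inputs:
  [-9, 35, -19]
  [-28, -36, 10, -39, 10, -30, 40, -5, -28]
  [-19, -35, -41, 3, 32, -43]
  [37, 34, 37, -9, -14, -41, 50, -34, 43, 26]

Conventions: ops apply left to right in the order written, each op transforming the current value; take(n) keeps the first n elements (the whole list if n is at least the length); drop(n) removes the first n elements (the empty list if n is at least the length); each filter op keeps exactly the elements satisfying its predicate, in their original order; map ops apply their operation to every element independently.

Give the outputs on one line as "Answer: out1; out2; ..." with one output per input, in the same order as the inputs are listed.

[133, 63, -245]; [273, 252, 210, 196]; [301, 287, 245, 133]; [287, 238, 98, 63]

Execution, op by op:
  [-9, 35, -19] -> [63, -245, 133] -> [133, 63, -245] -> [133, 63, -245]
  [-28, -36, 10, -39, 10, -30, 40, -5, -28] -> [196, 252, -70, 273, -70, 210, -280, 35, 196] -> [273, 252, 210, 196, 196, 35, -70, -70, -280] -> [273, 252, 210, 196]
  [-19, -35, -41, 3, 32, -43] -> [133, 245, 287, -21, -224, 301] -> [301, 287, 245, 133, -21, -224] -> [301, 287, 245, 133]
  [37, 34, 37, -9, -14, -41, 50, -34, 43, 26] -> [-259, -238, -259, 63, 98, 287, -350, 238, -301, -182] -> [287, 238, 98, 63, -182, -238, -259, -259, -301, -350] -> [287, 238, 98, 63]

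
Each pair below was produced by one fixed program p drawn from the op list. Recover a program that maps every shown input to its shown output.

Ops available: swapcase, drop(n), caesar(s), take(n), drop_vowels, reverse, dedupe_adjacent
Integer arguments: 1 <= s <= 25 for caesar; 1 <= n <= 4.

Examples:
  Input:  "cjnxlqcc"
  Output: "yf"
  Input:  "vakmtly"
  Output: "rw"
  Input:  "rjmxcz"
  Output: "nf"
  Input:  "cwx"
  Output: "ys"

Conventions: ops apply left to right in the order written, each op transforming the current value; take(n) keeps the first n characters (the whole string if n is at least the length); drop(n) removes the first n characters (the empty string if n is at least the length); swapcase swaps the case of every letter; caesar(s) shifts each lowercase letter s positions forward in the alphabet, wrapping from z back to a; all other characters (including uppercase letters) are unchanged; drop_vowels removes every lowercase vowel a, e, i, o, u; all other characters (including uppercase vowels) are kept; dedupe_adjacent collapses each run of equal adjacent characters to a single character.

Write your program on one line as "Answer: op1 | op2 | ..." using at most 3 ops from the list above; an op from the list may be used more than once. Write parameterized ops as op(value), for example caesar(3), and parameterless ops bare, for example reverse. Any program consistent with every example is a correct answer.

caesar(22) | dedupe_adjacent | take(2)

Check, running the answer program on each example:
  "cjnxlqcc" -> "yfjthmyy" -> "yfjthmy" -> "yf"
  "vakmtly" -> "rwgiphu" -> "rwgiphu" -> "rw"
  "rjmxcz" -> "nfityv" -> "nfityv" -> "nf"
  "cwx" -> "yst" -> "yst" -> "ys"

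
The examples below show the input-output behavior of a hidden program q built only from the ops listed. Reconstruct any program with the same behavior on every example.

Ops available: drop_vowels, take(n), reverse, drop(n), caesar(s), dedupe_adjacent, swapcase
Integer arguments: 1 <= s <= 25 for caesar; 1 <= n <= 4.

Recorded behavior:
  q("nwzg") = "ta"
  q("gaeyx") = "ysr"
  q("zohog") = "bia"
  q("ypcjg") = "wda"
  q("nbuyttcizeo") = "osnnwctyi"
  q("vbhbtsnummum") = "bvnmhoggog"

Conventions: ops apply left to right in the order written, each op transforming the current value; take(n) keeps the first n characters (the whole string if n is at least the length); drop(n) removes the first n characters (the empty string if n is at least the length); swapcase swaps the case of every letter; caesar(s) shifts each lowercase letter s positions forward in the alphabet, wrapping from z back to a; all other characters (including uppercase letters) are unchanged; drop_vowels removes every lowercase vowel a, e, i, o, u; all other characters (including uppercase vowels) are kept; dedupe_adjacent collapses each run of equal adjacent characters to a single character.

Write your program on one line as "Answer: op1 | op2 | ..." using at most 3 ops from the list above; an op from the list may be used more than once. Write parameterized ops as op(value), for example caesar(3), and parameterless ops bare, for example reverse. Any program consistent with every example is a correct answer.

drop(2) | caesar(20)

Check, running the answer program on each example:
  "nwzg" -> "zg" -> "ta"
  "gaeyx" -> "eyx" -> "ysr"
  "zohog" -> "hog" -> "bia"
  "ypcjg" -> "cjg" -> "wda"
  "nbuyttcizeo" -> "uyttcizeo" -> "osnnwctyi"
  "vbhbtsnummum" -> "hbtsnummum" -> "bvnmhoggog"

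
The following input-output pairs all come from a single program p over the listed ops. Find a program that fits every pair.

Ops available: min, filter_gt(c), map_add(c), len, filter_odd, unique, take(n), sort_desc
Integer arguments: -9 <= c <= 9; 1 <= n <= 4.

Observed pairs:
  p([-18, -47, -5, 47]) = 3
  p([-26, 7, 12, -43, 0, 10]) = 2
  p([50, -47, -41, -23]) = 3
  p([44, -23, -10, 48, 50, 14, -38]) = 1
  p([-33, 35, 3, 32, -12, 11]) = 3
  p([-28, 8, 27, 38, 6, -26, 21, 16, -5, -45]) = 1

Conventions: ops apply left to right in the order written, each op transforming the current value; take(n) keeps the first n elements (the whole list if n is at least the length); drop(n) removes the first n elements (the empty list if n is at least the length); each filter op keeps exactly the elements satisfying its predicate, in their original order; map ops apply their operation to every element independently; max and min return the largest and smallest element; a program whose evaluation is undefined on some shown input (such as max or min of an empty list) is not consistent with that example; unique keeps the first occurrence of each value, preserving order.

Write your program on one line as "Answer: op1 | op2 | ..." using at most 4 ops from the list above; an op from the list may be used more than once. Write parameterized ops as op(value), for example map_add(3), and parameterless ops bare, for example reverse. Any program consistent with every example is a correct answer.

map_add(-8) | take(4) | filter_odd | len

Check, running the answer program on each example:
  [-18, -47, -5, 47] -> [-26, -55, -13, 39] -> [-26, -55, -13, 39] -> [-55, -13, 39] -> 3
  [-26, 7, 12, -43, 0, 10] -> [-34, -1, 4, -51, -8, 2] -> [-34, -1, 4, -51] -> [-1, -51] -> 2
  [50, -47, -41, -23] -> [42, -55, -49, -31] -> [42, -55, -49, -31] -> [-55, -49, -31] -> 3
  [44, -23, -10, 48, 50, 14, -38] -> [36, -31, -18, 40, 42, 6, -46] -> [36, -31, -18, 40] -> [-31] -> 1
  [-33, 35, 3, 32, -12, 11] -> [-41, 27, -5, 24, -20, 3] -> [-41, 27, -5, 24] -> [-41, 27, -5] -> 3
  [-28, 8, 27, 38, 6, -26, 21, 16, -5, -45] -> [-36, 0, 19, 30, -2, -34, 13, 8, -13, -53] -> [-36, 0, 19, 30] -> [19] -> 1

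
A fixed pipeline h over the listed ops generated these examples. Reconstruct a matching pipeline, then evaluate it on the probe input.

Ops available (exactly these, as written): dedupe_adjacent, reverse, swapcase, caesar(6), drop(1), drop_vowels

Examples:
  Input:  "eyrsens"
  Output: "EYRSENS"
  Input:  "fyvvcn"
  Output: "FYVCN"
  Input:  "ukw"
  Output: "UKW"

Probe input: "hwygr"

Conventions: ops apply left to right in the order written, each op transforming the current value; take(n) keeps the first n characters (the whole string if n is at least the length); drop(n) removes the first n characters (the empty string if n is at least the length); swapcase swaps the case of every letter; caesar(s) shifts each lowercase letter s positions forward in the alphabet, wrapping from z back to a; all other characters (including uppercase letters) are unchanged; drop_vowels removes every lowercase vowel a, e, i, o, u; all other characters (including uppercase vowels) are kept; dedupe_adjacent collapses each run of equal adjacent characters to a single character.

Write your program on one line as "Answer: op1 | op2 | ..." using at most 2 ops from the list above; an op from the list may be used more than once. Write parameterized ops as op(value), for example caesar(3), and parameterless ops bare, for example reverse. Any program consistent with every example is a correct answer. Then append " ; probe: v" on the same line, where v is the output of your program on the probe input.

dedupe_adjacent | swapcase ; probe: "HWYGR"

Check, running the answer program on each example:
  "eyrsens" -> "eyrsens" -> "EYRSENS"
  "fyvvcn" -> "fyvcn" -> "FYVCN"
  "ukw" -> "ukw" -> "UKW"
  probe: "hwygr" -> "hwygr" -> "HWYGR"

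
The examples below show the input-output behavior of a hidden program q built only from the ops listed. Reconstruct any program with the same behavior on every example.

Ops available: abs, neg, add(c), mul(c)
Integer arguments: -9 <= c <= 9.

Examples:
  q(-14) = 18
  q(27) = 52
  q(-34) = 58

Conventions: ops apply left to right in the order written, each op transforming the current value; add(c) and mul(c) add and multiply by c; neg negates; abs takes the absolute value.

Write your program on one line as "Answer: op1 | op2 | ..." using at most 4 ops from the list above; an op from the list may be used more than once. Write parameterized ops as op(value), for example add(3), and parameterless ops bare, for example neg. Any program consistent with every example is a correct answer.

add(2) | mul(2) | abs | add(-6)

Check, running the answer program on each example:
  -14 -> -12 -> -24 -> 24 -> 18
  27 -> 29 -> 58 -> 58 -> 52
  -34 -> -32 -> -64 -> 64 -> 58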